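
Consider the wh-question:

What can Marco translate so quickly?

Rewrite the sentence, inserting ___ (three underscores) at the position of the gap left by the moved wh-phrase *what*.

What can Marco translate ___ so quickly?

Pre-movement form: Marco can translate what so quickly.
'what' is the direct object of 'translate'. The gap is right after 'translate'.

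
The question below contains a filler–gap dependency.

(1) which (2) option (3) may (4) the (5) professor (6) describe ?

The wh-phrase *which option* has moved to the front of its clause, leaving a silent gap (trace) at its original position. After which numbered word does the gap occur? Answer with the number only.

6

In situ: The professor may describe which option.
The filler 'which option' is interpreted as the direct object of 'describe'. Wh-movement fronts it, leaving a gap right after 'describe':
Which option may the professor describe ___?
'describe' is word 6.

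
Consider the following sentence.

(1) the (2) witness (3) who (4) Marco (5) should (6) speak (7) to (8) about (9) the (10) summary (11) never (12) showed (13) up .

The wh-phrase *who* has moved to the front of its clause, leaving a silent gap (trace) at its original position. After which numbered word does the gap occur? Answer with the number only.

The filler 'who' is interpreted as the object of the preposition 'to'. It moves to the left edge, and the trace sits right after 'to':
The witness who Marco should speak to ___ about the summary never showed up.
'to' is word 7.

7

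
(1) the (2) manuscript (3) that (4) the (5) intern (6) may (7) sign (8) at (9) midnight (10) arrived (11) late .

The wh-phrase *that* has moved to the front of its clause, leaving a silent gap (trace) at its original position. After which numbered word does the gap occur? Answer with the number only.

7

'that' is the direct object of 'sign'. Fronting leaves a gap immediately after 'sign':
The manuscript that the intern may sign ___ at midnight arrived late.
'sign' is word 7.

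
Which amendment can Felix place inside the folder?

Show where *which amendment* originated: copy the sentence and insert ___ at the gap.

Which amendment can Felix place ___ inside the folder?

Pre-movement form: Felix can place which amendment inside the folder.
'which amendment' is the direct object of 'place'. The gap is right after 'place'.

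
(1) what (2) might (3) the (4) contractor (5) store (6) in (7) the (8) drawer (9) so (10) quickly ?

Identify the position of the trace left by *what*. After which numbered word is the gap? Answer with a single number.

Underlying clause: The contractor might store what in the drawer so quickly.
The filler 'what' is interpreted as the direct object of 'store'. Fronting leaves a gap immediately after 'store':
What might the contractor store ___ in the drawer so quickly?
'store' is word 5.

5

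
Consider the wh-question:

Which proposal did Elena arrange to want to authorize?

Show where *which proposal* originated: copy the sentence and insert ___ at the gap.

Which proposal did Elena arrange to want to authorize ___?

Before movement: Elena did arrange to want to authorize which proposal.
The filler 'which proposal' is interpreted as the direct object of 'authorize'. The gap is right after 'authorize'.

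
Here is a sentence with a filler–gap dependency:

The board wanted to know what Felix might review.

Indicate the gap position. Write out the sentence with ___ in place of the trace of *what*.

Before movement: Felix might review what.
'what' is the direct object of 'review'. The gap is right after 'review'.

The board wanted to know what Felix might review ___.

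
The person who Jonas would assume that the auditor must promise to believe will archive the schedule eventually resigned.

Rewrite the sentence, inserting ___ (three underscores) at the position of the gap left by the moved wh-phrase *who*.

The person who Jonas would assume that the auditor must promise to believe ___ will archive the schedule eventually resigned.

'who' is the subject of the clause embedded under 'believe'. The gap is right after 'believe'.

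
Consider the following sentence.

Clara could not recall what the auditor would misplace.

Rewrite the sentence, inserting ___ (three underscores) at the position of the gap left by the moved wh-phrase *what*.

In situ: The auditor would misplace what.
The filler 'what' is interpreted as the direct object of 'misplace'. The gap is right after 'misplace'.

Clara could not recall what the auditor would misplace ___.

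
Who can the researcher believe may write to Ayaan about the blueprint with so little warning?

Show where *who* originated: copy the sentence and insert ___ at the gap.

Who can the researcher believe ___ may write to Ayaan about the blueprint with so little warning?

Pre-movement form: The researcher can believe who may write to Ayaan about the blueprint with so little warning.
'who' is the subject of the clause embedded under 'believe'. The gap is right after 'believe'.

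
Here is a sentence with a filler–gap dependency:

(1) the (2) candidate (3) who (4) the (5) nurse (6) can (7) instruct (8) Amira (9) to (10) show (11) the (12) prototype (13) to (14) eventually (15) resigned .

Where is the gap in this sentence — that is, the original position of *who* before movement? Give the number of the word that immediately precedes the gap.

The filler 'who' is interpreted as the object of the preposition 'to' (recipient of 'show'). It moves to the left edge, and the trace sits right after 'to':
The candidate who the nurse can instruct Amira to show the prototype to ___ eventually resigned.
'to' is word 13.

13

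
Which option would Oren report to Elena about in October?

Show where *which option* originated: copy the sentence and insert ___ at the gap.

Which option would Oren report to Elena about ___ in October?

Pre-movement form: Oren would report to Elena about which option in October.
'which option' functions as the object of the preposition 'about'. The gap is right after 'about'.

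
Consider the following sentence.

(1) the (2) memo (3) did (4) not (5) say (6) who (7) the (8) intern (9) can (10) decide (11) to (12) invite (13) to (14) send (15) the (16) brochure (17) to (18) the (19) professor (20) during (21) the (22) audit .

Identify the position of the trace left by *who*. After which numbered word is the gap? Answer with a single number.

In situ: The intern can decide to invite who to send the brochure to the professor during the audit.
'who' functions as the direct object of 'invite'. Fronting leaves a gap immediately after 'invite':
The memo did not say who the intern can decide to invite ___ to send the brochure to the professor during the audit.
'invite' is word 12.

12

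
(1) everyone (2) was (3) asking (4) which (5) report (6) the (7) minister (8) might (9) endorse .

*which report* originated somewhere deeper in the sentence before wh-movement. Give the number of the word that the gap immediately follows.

9

Underlying clause: The minister might endorse which report.
'which report' functions as the direct object of 'endorse'. Fronting leaves a gap immediately after 'endorse':
Everyone was asking which report the minister might endorse ___.
'endorse' is word 9.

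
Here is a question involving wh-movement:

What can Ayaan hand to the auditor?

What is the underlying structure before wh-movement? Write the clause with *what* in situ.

Ayaan can hand what to the auditor.

The filler 'what' is interpreted as the direct object of 'hand'. Fronting leaves a gap immediately after 'hand':
What can Ayaan hand ___ to the auditor?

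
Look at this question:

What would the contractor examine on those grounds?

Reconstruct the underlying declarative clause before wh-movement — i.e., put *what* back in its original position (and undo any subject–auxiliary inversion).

'what' functions as the direct object of 'examine'. Wh-movement fronts it, leaving a gap right after 'examine':
What would the contractor examine ___ on those grounds?

The contractor would examine what on those grounds.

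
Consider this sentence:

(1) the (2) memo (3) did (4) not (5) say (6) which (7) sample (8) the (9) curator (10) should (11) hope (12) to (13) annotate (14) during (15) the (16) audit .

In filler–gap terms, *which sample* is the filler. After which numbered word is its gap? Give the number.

Underlying clause: The curator should hope to annotate which sample during the audit.
'which sample' functions as the direct object of 'annotate'. It moves to the left edge, and the trace sits right after 'annotate':
The memo did not say which sample the curator should hope to annotate ___ during the audit.
'annotate' is word 13.

13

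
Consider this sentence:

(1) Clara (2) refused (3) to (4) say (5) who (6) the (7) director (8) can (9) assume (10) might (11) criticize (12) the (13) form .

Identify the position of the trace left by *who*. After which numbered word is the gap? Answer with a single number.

Before movement: The director can assume who might criticize the form.
The filler 'who' is interpreted as the subject of the clause embedded under 'assume'. Fronting leaves a gap immediately after 'assume':
Clara refused to say who the director can assume ___ might criticize the form.
'assume' is word 9.

9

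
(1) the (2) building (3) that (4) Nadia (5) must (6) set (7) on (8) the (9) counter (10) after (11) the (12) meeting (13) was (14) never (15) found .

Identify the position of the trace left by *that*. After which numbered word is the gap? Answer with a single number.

6

The filler 'that' is interpreted as the direct object of 'set'. It moves to the left edge, and the trace sits right after 'set':
The building that Nadia must set ___ on the counter after the meeting was never found.
'set' is word 6.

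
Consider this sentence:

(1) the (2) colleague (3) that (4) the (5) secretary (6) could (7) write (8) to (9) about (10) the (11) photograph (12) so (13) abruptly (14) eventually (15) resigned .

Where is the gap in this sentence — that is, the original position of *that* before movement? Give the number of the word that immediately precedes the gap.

8

The filler 'that' is interpreted as the object of the preposition 'to'. Wh-movement fronts it, leaving a gap right after 'to':
The colleague that the secretary could write to ___ about the photograph so abruptly eventually resigned.
'to' is word 8.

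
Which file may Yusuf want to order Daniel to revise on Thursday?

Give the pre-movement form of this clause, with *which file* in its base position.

The filler 'which file' is interpreted as the direct object of 'revise'. It moves to the left edge, and the trace sits right after 'revise':
Which file may Yusuf want to order Daniel to revise ___ on Thursday?

Yusuf may want to order Daniel to revise which file on Thursday.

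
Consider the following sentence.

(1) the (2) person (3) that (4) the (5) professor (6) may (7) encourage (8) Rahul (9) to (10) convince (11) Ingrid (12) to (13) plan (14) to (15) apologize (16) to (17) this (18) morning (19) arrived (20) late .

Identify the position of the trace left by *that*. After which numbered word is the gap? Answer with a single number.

'that' is the object of the preposition 'to'. Fronting leaves a gap immediately after 'to':
The person that the professor may encourage Rahul to convince Ingrid to plan to apologize to ___ this morning arrived late.
'to' is word 16.

16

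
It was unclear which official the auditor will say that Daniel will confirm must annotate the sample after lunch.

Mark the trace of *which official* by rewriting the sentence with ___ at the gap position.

Before movement: The auditor will say that Daniel will confirm which official must annotate the sample after lunch.
'which official' is the subject of the clause embedded under 'confirm'. The gap is right after 'confirm'.

It was unclear which official the auditor will say that Daniel will confirm ___ must annotate the sample after lunch.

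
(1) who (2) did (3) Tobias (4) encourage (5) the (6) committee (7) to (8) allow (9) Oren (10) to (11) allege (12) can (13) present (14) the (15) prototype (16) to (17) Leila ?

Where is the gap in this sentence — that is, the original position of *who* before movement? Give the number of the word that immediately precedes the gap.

11

Before movement: Tobias did encourage the committee to allow Oren to allege who can present the prototype to Leila.
'who' is the subject of the clause embedded under 'allege'. Fronting leaves a gap immediately after 'allege':
Who did Tobias encourage the committee to allow Oren to allege ___ can present the prototype to Leila?
'allege' is word 11.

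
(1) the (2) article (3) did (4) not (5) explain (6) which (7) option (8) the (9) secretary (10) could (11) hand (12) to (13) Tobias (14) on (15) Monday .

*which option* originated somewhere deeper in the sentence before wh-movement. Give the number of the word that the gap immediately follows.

Before movement: The secretary could hand which option to Tobias on Monday.
The filler 'which option' is interpreted as the direct object of 'hand'. Wh-movement fronts it, leaving a gap right after 'hand':
The article did not explain which option the secretary could hand ___ to Tobias on Monday.
'hand' is word 11.

11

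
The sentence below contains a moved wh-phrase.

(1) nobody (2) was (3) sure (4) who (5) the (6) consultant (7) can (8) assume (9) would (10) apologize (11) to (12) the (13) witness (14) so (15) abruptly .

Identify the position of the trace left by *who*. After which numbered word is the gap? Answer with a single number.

8

In situ: The consultant can assume who would apologize to the witness so abruptly.
'who' is the subject of the clause embedded under 'assume'. Wh-movement fronts it, leaving a gap right after 'assume':
Nobody was sure who the consultant can assume ___ would apologize to the witness so abruptly.
'assume' is word 8.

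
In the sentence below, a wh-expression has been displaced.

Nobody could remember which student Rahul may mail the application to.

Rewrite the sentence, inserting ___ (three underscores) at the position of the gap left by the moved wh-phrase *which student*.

Nobody could remember which student Rahul may mail the application to ___.

Underlying clause: Rahul may mail the application to which student.
The filler 'which student' is interpreted as the object of the preposition 'to' (recipient of 'mail'). The gap is right after 'to'.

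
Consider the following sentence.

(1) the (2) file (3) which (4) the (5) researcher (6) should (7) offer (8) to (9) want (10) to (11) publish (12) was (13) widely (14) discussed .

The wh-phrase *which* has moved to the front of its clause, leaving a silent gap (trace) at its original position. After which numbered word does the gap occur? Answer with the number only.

11

'which' is the direct object of 'publish'. Fronting leaves a gap immediately after 'publish':
The file which the researcher should offer to want to publish ___ was widely discussed.
'publish' is word 11.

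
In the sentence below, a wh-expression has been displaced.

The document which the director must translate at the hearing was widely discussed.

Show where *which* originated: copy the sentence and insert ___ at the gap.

The filler 'which' is interpreted as the direct object of 'translate'. The gap is right after 'translate'.

The document which the director must translate ___ at the hearing was widely discussed.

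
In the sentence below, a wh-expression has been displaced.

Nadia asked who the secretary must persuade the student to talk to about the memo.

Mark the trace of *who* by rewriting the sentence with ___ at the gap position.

Nadia asked who the secretary must persuade the student to talk to ___ about the memo.

Underlying clause: The secretary must persuade the student to talk to who about the memo.
The filler 'who' is interpreted as the object of the preposition 'to'. The gap is right after 'to'.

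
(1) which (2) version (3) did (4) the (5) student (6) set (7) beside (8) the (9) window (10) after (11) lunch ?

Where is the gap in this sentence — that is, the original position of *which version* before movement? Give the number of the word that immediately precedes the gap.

6

In situ: The student did set which version beside the window after lunch.
The filler 'which version' is interpreted as the direct object of 'set'. Wh-movement fronts it, leaving a gap right after 'set':
Which version did the student set ___ beside the window after lunch?
'set' is word 6.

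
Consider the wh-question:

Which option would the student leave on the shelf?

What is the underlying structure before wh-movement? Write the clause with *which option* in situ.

The student would leave which option on the shelf.

The filler 'which option' is interpreted as the direct object of 'leave'. Fronting leaves a gap immediately after 'leave':
Which option would the student leave ___ on the shelf?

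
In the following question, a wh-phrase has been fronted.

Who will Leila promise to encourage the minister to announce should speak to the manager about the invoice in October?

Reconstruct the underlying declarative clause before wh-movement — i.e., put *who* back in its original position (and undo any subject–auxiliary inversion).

'who' functions as the subject of the clause embedded under 'announce'. Wh-movement fronts it, leaving a gap right after 'announce':
Who will Leila promise to encourage the minister to announce ___ should speak to the manager about the invoice in October?

Leila will promise to encourage the minister to announce who should speak to the manager about the invoice in October.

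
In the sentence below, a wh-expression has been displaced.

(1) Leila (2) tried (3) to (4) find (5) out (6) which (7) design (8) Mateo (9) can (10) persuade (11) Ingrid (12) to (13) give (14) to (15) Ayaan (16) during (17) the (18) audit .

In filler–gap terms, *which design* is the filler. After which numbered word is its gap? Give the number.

Pre-movement form: Mateo can persuade Ingrid to give which design to Ayaan during the audit.
'which design' is the direct object of 'give'. It moves to the left edge, and the trace sits right after 'give':
Leila tried to find out which design Mateo can persuade Ingrid to give ___ to Ayaan during the audit.
'give' is word 13.

13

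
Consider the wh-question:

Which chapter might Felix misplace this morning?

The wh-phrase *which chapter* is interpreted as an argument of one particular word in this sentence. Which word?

In situ: Felix might misplace which chapter this morning.
The filler 'which chapter' is interpreted as the direct object of 'misplace'. Wh-movement fronts it, leaving a gap right after 'misplace':
Which chapter might Felix misplace ___ this morning?

misplace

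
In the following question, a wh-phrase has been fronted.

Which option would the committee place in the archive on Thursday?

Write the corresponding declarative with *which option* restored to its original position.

The committee would place which option in the archive on Thursday.

'which option' is the direct object of 'place'. Fronting leaves a gap immediately after 'place':
Which option would the committee place ___ in the archive on Thursday?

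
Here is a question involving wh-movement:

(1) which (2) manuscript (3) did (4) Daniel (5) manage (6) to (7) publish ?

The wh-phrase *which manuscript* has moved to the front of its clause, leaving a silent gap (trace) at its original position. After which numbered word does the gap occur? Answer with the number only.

7

Before movement: Daniel did manage to publish which manuscript.
'which manuscript' is the direct object of 'publish'. Fronting leaves a gap immediately after 'publish':
Which manuscript did Daniel manage to publish ___?
'publish' is word 7.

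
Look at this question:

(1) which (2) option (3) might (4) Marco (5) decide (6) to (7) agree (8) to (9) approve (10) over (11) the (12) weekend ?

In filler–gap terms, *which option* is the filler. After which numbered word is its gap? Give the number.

9

Underlying clause: Marco might decide to agree to approve which option over the weekend.
The filler 'which option' is interpreted as the direct object of 'approve'. It moves to the left edge, and the trace sits right after 'approve':
Which option might Marco decide to agree to approve ___ over the weekend?
'approve' is word 9.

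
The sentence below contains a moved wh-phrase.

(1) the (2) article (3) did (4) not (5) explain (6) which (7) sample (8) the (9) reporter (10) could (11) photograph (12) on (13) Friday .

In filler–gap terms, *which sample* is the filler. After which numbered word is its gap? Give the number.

Pre-movement form: The reporter could photograph which sample on Friday.
'which sample' is the direct object of 'photograph'. Wh-movement fronts it, leaving a gap right after 'photograph':
The article did not explain which sample the reporter could photograph ___ on Friday.
'photograph' is word 11.

11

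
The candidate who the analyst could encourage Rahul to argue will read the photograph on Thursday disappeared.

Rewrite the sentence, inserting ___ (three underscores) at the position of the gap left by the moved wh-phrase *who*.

'who' is the subject of the clause embedded under 'argue'. The gap is right after 'argue'.

The candidate who the analyst could encourage Rahul to argue ___ will read the photograph on Thursday disappeared.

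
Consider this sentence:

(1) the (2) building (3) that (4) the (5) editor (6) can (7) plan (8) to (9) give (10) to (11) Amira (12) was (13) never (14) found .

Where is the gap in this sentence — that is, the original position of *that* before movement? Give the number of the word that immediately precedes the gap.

The filler 'that' is interpreted as the direct object of 'give'. It moves to the left edge, and the trace sits right after 'give':
The building that the editor can plan to give ___ to Amira was never found.
'give' is word 9.

9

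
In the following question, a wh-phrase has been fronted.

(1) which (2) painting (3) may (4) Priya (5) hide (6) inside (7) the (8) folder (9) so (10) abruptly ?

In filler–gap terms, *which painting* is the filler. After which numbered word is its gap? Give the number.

Pre-movement form: Priya may hide which painting inside the folder so abruptly.
The filler 'which painting' is interpreted as the direct object of 'hide'. Fronting leaves a gap immediately after 'hide':
Which painting may Priya hide ___ inside the folder so abruptly?
'hide' is word 5.

5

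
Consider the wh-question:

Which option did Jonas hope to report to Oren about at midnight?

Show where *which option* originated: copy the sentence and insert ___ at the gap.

Before movement: Jonas did hope to report to Oren about which option at midnight.
'which option' functions as the object of the preposition 'about'. The gap is right after 'about'.

Which option did Jonas hope to report to Oren about ___ at midnight?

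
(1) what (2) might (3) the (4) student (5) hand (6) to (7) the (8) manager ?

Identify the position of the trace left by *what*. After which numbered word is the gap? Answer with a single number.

In situ: The student might hand what to the manager.
'what' functions as the direct object of 'hand'. It moves to the left edge, and the trace sits right after 'hand':
What might the student hand ___ to the manager?
'hand' is word 5.

5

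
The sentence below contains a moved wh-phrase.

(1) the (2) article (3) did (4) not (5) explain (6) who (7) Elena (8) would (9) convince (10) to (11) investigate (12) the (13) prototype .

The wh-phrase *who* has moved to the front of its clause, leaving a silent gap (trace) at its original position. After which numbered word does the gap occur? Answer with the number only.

9

Pre-movement form: Elena would convince who to investigate the prototype.
'who' is the direct object of 'convince'. It moves to the left edge, and the trace sits right after 'convince':
The article did not explain who Elena would convince ___ to investigate the prototype.
'convince' is word 9.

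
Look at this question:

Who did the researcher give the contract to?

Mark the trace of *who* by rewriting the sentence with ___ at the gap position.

Pre-movement form: The researcher did give the contract to who.
'who' functions as the object of the preposition 'to' (recipient of 'give'). The gap is right after 'to'.

Who did the researcher give the contract to ___?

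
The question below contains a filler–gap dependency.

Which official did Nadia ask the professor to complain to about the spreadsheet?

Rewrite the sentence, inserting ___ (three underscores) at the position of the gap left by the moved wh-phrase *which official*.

Before movement: Nadia did ask the professor to complain to which official about the spreadsheet.
'which official' functions as the object of the preposition 'to'. The gap is right after 'to'.

Which official did Nadia ask the professor to complain to ___ about the spreadsheet?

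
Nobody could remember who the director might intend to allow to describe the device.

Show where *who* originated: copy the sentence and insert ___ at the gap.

Underlying clause: The director might intend to allow who to describe the device.
'who' is the direct object of 'allow'. The gap is right after 'allow'.

Nobody could remember who the director might intend to allow ___ to describe the device.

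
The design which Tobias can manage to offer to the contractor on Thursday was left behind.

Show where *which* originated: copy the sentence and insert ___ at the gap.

The design which Tobias can manage to offer ___ to the contractor on Thursday was left behind.

'which' functions as the direct object of 'offer'. The gap is right after 'offer'.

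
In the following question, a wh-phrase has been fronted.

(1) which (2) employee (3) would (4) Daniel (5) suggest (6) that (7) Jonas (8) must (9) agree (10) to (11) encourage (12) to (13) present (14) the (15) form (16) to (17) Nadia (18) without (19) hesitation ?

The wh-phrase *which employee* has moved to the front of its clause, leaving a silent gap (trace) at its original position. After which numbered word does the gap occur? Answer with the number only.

Before movement: Daniel would suggest that Jonas must agree to encourage which employee to present the form to Nadia without hesitation.
The filler 'which employee' is interpreted as the direct object of 'encourage'. Wh-movement fronts it, leaving a gap right after 'encourage':
Which employee would Daniel suggest that Jonas must agree to encourage ___ to present the form to Nadia without hesitation?
'encourage' is word 11.

11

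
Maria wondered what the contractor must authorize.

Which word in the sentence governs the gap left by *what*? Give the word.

authorize

Underlying clause: The contractor must authorize what.
'what' is the direct object of 'authorize'. Fronting leaves a gap immediately after 'authorize':
Maria wondered what the contractor must authorize ___.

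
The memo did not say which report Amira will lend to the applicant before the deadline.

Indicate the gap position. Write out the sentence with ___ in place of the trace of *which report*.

The memo did not say which report Amira will lend ___ to the applicant before the deadline.

Underlying clause: Amira will lend which report to the applicant before the deadline.
'which report' functions as the direct object of 'lend'. The gap is right after 'lend'.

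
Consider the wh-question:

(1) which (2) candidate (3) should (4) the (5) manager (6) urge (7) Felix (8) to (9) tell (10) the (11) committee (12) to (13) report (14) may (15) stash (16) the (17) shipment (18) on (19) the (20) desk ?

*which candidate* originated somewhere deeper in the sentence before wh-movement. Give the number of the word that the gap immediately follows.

Underlying clause: The manager should urge Felix to tell the committee to report which candidate may stash the shipment on the desk.
'which candidate' is the subject of the clause embedded under 'report'. Fronting leaves a gap immediately after 'report':
Which candidate should the manager urge Felix to tell the committee to report ___ may stash the shipment on the desk?
'report' is word 13.

13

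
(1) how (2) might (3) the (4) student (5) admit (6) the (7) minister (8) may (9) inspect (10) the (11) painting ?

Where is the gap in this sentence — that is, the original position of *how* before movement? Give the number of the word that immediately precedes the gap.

Underlying clause: The student might admit the minister may inspect the painting how.
The filler 'how' is interpreted as the manner adjunct. Wh-movement fronts it, leaving a gap right after 'painting':
How might the student admit the minister may inspect the painting ___?
'painting' is word 11.

11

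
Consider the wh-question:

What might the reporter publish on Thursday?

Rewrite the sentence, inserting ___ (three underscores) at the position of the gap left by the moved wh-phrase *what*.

What might the reporter publish ___ on Thursday?

Pre-movement form: The reporter might publish what on Thursday.
The filler 'what' is interpreted as the direct object of 'publish'. The gap is right after 'publish'.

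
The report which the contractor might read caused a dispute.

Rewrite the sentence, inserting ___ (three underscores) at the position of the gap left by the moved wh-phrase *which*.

The report which the contractor might read ___ caused a dispute.

'which' is the direct object of 'read'. The gap is right after 'read'.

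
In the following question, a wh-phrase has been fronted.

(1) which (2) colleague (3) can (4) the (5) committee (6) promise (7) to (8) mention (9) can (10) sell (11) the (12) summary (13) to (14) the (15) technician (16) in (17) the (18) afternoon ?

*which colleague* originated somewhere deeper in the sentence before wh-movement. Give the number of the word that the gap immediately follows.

In situ: The committee can promise to mention which colleague can sell the summary to the technician in the afternoon.
The filler 'which colleague' is interpreted as the subject of the clause embedded under 'mention'. It moves to the left edge, and the trace sits right after 'mention':
Which colleague can the committee promise to mention ___ can sell the summary to the technician in the afternoon?
'mention' is word 8.

8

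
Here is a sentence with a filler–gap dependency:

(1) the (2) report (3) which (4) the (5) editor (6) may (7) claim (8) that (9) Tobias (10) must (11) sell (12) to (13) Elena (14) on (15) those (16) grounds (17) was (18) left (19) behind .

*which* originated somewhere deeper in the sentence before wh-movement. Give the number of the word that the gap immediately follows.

11

The filler 'which' is interpreted as the direct object of 'sell'. Wh-movement fronts it, leaving a gap right after 'sell':
The report which the editor may claim that Tobias must sell ___ to Elena on those grounds was left behind.
'sell' is word 11.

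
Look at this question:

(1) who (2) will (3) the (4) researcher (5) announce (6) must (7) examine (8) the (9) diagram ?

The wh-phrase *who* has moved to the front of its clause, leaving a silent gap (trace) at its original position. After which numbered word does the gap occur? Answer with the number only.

5

Before movement: The researcher will announce who must examine the diagram.
'who' functions as the subject of the clause embedded under 'announce'. Wh-movement fronts it, leaving a gap right after 'announce':
Who will the researcher announce ___ must examine the diagram?
'announce' is word 5.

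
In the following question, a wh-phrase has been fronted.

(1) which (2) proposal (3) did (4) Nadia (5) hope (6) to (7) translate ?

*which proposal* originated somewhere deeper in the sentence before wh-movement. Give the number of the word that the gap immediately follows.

7

Before movement: Nadia did hope to translate which proposal.
'which proposal' is the direct object of 'translate'. Fronting leaves a gap immediately after 'translate':
Which proposal did Nadia hope to translate ___?
'translate' is word 7.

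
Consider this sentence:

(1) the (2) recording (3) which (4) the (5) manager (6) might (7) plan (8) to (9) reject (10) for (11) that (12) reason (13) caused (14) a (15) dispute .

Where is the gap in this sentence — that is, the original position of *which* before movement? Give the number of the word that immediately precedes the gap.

The filler 'which' is interpreted as the direct object of 'reject'. Fronting leaves a gap immediately after 'reject':
The recording which the manager might plan to reject ___ for that reason caused a dispute.
'reject' is word 9.

9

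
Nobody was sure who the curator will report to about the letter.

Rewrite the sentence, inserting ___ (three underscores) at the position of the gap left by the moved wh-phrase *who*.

Underlying clause: The curator will report to who about the letter.
'who' functions as the object of the preposition 'to'. The gap is right after 'to'.

Nobody was sure who the curator will report to ___ about the letter.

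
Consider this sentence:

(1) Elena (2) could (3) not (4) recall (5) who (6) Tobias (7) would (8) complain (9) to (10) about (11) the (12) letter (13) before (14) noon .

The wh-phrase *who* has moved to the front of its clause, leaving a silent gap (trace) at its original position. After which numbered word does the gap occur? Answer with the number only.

9

Pre-movement form: Tobias would complain to who about the letter before noon.
'who' is the object of the preposition 'to'. It moves to the left edge, and the trace sits right after 'to':
Elena could not recall who Tobias would complain to ___ about the letter before noon.
'to' is word 9.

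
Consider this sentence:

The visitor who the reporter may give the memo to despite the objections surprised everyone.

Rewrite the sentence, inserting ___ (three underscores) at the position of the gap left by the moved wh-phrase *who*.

The visitor who the reporter may give the memo to ___ despite the objections surprised everyone.

'who' is the object of the preposition 'to' (recipient of 'give'). The gap is right after 'to'.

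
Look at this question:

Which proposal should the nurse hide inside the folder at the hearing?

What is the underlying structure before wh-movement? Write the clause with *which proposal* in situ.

'which proposal' is the direct object of 'hide'. Wh-movement fronts it, leaving a gap right after 'hide':
Which proposal should the nurse hide ___ inside the folder at the hearing?

The nurse should hide which proposal inside the folder at the hearing.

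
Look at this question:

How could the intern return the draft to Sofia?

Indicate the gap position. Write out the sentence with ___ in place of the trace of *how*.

How could the intern return the draft to Sofia ___?

Underlying clause: The intern could return the draft to Sofia how.
'how' is the manner adjunct. The gap is right after 'Sofia'.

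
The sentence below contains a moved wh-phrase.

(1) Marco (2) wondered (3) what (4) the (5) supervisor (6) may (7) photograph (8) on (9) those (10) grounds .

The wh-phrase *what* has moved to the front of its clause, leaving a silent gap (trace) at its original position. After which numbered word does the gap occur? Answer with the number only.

Before movement: The supervisor may photograph what on those grounds.
The filler 'what' is interpreted as the direct object of 'photograph'. It moves to the left edge, and the trace sits right after 'photograph':
Marco wondered what the supervisor may photograph ___ on those grounds.
'photograph' is word 7.

7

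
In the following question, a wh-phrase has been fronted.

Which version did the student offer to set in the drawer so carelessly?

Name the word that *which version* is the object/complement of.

set

Before movement: The student did offer to set which version in the drawer so carelessly.
The filler 'which version' is interpreted as the direct object of 'set'. Fronting leaves a gap immediately after 'set':
Which version did the student offer to set ___ in the drawer so carelessly?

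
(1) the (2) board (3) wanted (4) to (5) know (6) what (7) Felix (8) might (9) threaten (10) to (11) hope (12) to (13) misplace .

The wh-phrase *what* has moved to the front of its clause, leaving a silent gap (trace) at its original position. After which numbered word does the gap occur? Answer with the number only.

Pre-movement form: Felix might threaten to hope to misplace what.
The filler 'what' is interpreted as the direct object of 'misplace'. Fronting leaves a gap immediately after 'misplace':
The board wanted to know what Felix might threaten to hope to misplace ___.
'misplace' is word 13.

13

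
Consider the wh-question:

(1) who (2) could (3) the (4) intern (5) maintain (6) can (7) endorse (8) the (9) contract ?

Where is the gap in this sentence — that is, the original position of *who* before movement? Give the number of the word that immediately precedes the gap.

In situ: The intern could maintain who can endorse the contract.
'who' is the subject of the clause embedded under 'maintain'. Wh-movement fronts it, leaving a gap right after 'maintain':
Who could the intern maintain ___ can endorse the contract?
'maintain' is word 5.

5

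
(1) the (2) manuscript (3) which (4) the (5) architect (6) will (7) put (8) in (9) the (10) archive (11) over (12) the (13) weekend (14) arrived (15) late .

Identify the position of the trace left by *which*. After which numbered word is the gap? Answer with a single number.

The filler 'which' is interpreted as the direct object of 'put'. Fronting leaves a gap immediately after 'put':
The manuscript which the architect will put ___ in the archive over the weekend arrived late.
'put' is word 7.

7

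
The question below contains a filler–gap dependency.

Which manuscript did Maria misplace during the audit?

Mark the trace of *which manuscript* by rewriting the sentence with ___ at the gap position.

Pre-movement form: Maria did misplace which manuscript during the audit.
'which manuscript' functions as the direct object of 'misplace'. The gap is right after 'misplace'.

Which manuscript did Maria misplace ___ during the audit?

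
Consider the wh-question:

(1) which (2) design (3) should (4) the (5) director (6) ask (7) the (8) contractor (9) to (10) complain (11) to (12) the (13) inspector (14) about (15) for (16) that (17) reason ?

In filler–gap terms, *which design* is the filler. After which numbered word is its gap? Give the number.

In situ: The director should ask the contractor to complain to the inspector about which design for that reason.
'which design' functions as the object of the preposition 'about'. Fronting leaves a gap immediately after 'about':
Which design should the director ask the contractor to complain to the inspector about ___ for that reason?
'about' is word 14.

14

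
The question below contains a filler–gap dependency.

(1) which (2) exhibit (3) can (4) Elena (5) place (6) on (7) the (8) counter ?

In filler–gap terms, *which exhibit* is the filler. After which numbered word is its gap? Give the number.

Underlying clause: Elena can place which exhibit on the counter.
The filler 'which exhibit' is interpreted as the direct object of 'place'. It moves to the left edge, and the trace sits right after 'place':
Which exhibit can Elena place ___ on the counter?
'place' is word 5.

5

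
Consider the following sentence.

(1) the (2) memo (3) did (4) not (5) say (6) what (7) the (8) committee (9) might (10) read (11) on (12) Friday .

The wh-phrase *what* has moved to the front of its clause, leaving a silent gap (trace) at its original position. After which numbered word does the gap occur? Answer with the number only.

10

In situ: The committee might read what on Friday.
The filler 'what' is interpreted as the direct object of 'read'. Fronting leaves a gap immediately after 'read':
The memo did not say what the committee might read ___ on Friday.
'read' is word 10.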